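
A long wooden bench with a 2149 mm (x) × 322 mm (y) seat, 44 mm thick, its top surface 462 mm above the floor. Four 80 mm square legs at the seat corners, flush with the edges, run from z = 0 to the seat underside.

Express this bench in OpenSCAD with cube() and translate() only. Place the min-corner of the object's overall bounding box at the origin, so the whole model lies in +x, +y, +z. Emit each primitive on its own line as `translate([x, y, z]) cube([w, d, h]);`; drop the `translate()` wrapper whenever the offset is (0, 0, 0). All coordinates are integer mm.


translate([0, 0, 418]) cube([2149, 322, 44]);
cube([80, 80, 418]);
translate([0, 242, 0]) cube([80, 80, 418]);
translate([2069, 0, 0]) cube([80, 80, 418]);
translate([2069, 242, 0]) cube([80, 80, 418]);


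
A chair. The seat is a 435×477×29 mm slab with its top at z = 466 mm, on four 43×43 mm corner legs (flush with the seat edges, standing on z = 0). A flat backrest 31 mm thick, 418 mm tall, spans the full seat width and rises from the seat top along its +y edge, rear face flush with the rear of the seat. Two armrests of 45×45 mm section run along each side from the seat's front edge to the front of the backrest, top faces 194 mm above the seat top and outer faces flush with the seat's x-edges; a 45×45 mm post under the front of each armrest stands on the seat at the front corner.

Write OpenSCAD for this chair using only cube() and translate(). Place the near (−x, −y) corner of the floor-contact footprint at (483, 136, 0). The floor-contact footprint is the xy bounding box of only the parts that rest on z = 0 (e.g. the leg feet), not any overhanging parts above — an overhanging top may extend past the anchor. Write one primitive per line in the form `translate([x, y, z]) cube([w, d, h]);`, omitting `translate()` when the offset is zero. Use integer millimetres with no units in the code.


translate([483, 136, 437]) cube([435, 477, 29]);
translate([483, 136, 0]) cube([43, 43, 437]);
translate([875, 136, 0]) cube([43, 43, 437]);
translate([483, 570, 0]) cube([43, 43, 437]);
translate([875, 570, 0]) cube([43, 43, 437]);
translate([483, 582, 466]) cube([435, 31, 418]);
translate([483, 136, 615]) cube([45, 446, 45]);
translate([873, 136, 615]) cube([45, 446, 45]);
translate([483, 136, 466]) cube([45, 45, 149]);
translate([873, 136, 466]) cube([45, 45, 149]);


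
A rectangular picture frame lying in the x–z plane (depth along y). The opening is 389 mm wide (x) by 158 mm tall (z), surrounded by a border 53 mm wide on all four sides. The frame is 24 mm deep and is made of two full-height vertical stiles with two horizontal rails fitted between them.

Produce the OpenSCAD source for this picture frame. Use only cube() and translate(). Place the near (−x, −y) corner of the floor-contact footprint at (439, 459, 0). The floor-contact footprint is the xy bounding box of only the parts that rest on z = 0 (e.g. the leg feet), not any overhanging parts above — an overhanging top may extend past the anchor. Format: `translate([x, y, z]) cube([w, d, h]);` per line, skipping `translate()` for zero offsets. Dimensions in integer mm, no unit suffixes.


translate([439, 459, 0]) cube([53, 24, 264]);
translate([881, 459, 0]) cube([53, 24, 264]);
translate([492, 459, 0]) cube([389, 24, 53]);
translate([492, 459, 211]) cube([389, 24, 53]);


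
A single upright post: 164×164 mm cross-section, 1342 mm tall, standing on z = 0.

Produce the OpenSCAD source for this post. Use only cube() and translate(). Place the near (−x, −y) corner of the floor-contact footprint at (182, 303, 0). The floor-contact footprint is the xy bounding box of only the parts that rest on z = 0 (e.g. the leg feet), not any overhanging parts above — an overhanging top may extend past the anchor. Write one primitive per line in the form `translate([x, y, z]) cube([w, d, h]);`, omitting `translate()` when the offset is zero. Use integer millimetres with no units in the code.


translate([182, 303, 0]) cube([164, 164, 1342]);


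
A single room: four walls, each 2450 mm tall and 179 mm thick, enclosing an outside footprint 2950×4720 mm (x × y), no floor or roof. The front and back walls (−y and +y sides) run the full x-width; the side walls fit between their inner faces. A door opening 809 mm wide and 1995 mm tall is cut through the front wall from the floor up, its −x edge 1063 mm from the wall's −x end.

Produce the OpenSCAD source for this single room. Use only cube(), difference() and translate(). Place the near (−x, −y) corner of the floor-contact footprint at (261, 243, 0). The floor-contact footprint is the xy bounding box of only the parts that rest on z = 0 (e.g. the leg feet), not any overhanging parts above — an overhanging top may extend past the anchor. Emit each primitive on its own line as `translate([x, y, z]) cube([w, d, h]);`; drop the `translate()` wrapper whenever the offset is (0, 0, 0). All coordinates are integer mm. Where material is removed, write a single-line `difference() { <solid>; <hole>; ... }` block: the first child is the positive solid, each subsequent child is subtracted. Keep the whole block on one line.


difference() { translate([261, 243, 0]) cube([2950, 179, 2450]); translate([1324, 243, 0]) cube([809, 179, 1995]); }
translate([261, 4784, 0]) cube([2950, 179, 2450]);
translate([261, 422, 0]) cube([179, 4362, 2450]);
translate([3032, 422, 0]) cube([179, 4362, 2450]);


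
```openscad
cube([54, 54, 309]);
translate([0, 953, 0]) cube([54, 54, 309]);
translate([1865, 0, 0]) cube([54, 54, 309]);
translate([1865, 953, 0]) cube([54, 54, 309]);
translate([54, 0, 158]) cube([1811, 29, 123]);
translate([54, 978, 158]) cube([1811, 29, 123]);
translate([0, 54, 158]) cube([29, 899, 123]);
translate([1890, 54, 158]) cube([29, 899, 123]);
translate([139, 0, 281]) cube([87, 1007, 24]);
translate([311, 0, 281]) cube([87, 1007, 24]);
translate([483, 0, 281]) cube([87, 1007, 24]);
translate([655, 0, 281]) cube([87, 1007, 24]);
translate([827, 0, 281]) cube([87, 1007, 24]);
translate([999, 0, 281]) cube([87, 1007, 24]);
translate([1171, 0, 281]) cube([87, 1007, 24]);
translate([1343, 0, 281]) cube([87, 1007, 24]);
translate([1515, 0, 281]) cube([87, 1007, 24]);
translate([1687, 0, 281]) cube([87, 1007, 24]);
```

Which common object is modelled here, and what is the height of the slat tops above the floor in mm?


A bed frame. The slat-top height is 305 mm.

Four posts, four rails, and a row of slats — a bed frame. Slats sit on the rails at z = 158 + 123 = 281; with slat thickness 24, the top is 305 mm.


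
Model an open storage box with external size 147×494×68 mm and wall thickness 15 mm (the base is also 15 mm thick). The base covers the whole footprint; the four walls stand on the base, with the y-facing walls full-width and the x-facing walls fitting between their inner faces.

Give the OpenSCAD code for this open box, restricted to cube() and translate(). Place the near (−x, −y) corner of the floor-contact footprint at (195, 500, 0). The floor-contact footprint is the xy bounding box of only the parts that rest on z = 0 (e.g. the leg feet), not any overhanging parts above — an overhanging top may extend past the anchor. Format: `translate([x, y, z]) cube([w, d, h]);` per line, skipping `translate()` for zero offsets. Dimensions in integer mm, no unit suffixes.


translate([195, 500, 0]) cube([147, 494, 15]);
translate([195, 500, 15]) cube([147, 15, 53]);
translate([195, 979, 15]) cube([147, 15, 53]);
translate([195, 515, 15]) cube([15, 464, 53]);
translate([327, 515, 15]) cube([15, 464, 53]);


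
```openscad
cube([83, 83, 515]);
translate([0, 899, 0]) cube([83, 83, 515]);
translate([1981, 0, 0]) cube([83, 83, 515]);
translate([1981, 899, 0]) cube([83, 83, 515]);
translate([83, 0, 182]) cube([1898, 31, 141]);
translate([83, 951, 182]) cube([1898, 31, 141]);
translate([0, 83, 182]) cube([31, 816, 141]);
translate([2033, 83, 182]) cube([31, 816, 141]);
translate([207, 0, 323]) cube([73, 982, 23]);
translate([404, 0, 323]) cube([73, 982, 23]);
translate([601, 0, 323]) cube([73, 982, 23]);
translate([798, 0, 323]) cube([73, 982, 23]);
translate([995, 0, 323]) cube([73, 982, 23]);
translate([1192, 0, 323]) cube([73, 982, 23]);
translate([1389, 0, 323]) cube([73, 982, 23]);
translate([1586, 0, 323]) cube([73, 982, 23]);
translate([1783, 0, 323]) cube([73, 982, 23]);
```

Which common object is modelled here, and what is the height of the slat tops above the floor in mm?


A bed frame. The slat-top height is 346 mm.

Four posts, four rails, and a row of slats — a bed frame. Slats sit on the rails at z = 182 + 141 = 323; with slat thickness 23, the top is 346 mm.


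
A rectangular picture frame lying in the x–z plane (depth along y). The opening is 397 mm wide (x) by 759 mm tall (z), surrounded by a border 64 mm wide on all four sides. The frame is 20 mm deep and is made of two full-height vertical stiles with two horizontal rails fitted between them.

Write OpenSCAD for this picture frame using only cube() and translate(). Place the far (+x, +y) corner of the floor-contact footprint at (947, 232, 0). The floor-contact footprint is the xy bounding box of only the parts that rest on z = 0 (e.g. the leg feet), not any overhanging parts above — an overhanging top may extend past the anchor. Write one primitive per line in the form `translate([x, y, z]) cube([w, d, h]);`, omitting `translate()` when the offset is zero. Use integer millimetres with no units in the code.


translate([422, 212, 0]) cube([64, 20, 887]);
translate([883, 212, 0]) cube([64, 20, 887]);
translate([486, 212, 0]) cube([397, 20, 64]);
translate([486, 212, 823]) cube([397, 20, 64]);


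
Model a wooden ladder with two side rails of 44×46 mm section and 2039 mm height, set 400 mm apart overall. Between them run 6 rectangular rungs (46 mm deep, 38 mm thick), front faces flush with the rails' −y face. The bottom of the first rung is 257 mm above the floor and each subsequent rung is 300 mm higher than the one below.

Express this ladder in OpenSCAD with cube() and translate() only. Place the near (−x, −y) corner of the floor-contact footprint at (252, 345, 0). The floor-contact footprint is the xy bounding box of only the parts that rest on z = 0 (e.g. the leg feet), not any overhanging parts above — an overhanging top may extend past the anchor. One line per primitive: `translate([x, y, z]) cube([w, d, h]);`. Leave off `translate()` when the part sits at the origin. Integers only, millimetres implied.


translate([252, 345, 0]) cube([44, 46, 2039]);
translate([608, 345, 0]) cube([44, 46, 2039]);
translate([296, 345, 257]) cube([312, 46, 38]);
translate([296, 345, 557]) cube([312, 46, 38]);
translate([296, 345, 857]) cube([312, 46, 38]);
translate([296, 345, 1157]) cube([312, 46, 38]);
translate([296, 345, 1457]) cube([312, 46, 38]);
translate([296, 345, 1757]) cube([312, 46, 38]);


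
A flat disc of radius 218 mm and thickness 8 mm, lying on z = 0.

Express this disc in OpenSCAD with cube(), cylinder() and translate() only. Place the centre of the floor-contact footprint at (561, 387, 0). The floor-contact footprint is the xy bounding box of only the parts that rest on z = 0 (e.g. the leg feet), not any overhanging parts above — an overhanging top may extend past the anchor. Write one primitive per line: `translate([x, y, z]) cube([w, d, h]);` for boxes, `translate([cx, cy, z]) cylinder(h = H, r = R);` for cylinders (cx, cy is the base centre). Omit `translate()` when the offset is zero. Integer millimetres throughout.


translate([561, 387, 0]) cylinder(h = 8, r = 218);


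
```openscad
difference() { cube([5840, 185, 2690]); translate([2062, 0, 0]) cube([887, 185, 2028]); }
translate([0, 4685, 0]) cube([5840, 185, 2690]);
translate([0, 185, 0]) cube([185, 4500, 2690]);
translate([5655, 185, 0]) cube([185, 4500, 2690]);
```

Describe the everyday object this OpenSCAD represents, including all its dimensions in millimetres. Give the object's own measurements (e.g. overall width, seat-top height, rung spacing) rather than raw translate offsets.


A single room: four walls, each 2690 mm tall and 185 mm thick, enclosing an outside footprint 5840×4870 mm (x × y), no floor or roof. The front and back walls (−y and +y sides) run the full x-width; the side walls fit between their inner faces. A door opening 887 mm wide and 2028 mm tall is cut through the front wall from the floor up, its −x edge 2062 mm from the wall's −x end.


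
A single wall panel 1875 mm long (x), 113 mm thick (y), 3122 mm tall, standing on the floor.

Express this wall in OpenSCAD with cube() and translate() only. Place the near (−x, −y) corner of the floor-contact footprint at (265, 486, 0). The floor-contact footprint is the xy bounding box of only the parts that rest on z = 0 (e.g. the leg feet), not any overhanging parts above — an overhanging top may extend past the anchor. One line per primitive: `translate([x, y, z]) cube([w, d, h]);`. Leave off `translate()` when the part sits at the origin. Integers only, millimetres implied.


translate([265, 486, 0]) cube([1875, 113, 3122]);


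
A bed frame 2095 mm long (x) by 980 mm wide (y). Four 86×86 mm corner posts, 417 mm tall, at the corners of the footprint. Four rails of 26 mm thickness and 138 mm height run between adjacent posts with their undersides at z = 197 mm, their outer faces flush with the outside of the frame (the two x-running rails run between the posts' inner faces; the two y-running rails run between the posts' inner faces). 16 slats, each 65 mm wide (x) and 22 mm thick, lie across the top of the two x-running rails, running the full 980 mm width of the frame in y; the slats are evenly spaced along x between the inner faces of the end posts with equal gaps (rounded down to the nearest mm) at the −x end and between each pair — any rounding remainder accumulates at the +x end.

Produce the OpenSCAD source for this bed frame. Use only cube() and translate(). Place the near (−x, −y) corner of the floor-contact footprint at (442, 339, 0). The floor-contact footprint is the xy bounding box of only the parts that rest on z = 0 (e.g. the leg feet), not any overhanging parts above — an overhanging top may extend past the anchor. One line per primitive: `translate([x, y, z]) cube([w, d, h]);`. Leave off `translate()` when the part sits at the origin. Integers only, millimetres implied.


// slat z = rail_z + rail_h = 197 + 138 = 335
// slat gap = ⌊(1923 − 16·65) / 17⌋ = 51
translate([442, 339, 0]) cube([86, 86, 417]);
translate([442, 1233, 0]) cube([86, 86, 417]);
translate([2451, 339, 0]) cube([86, 86, 417]);
translate([2451, 1233, 0]) cube([86, 86, 417]);
translate([528, 339, 197]) cube([1923, 26, 138]);
translate([528, 1293, 197]) cube([1923, 26, 138]);
translate([442, 425, 197]) cube([26, 808, 138]);
translate([2511, 425, 197]) cube([26, 808, 138]);
translate([579, 339, 335]) cube([65, 980, 22]);
translate([695, 339, 335]) cube([65, 980, 22]);
translate([811, 339, 335]) cube([65, 980, 22]);
translate([927, 339, 335]) cube([65, 980, 22]);
translate([1043, 339, 335]) cube([65, 980, 22]);
translate([1159, 339, 335]) cube([65, 980, 22]);
translate([1275, 339, 335]) cube([65, 980, 22]);
translate([1391, 339, 335]) cube([65, 980, 22]);
translate([1507, 339, 335]) cube([65, 980, 22]);
translate([1623, 339, 335]) cube([65, 980, 22]);
translate([1739, 339, 335]) cube([65, 980, 22]);
translate([1855, 339, 335]) cube([65, 980, 22]);
translate([1971, 339, 335]) cube([65, 980, 22]);
translate([2087, 339, 335]) cube([65, 980, 22]);
translate([2203, 339, 335]) cube([65, 980, 22]);
translate([2319, 339, 335]) cube([65, 980, 22]);


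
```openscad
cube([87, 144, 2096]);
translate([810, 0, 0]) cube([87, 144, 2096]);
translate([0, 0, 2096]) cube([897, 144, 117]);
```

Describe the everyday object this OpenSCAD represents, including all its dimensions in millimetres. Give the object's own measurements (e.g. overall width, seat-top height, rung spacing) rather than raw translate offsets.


A door frame. The clear opening is 723 mm wide and 2096 mm high. Two 87 mm wide jambs, 144 mm deep, stand either side of the opening from the floor to the top of the opening. A 117 mm thick head sits across the top of both jambs, spanning the full outside width of the frame.


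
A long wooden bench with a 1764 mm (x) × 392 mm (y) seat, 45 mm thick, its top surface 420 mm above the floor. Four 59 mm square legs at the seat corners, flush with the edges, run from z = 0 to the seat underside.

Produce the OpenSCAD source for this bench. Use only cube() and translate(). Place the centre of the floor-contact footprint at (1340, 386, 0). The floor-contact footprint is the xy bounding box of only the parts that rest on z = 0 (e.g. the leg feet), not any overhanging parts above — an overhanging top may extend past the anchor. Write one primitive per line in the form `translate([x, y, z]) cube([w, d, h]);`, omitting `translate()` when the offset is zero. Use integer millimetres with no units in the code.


translate([458, 190, 375]) cube([1764, 392, 45]);
translate([458, 190, 0]) cube([59, 59, 375]);
translate([458, 523, 0]) cube([59, 59, 375]);
translate([2163, 190, 0]) cube([59, 59, 375]);
translate([2163, 523, 0]) cube([59, 59, 375]);


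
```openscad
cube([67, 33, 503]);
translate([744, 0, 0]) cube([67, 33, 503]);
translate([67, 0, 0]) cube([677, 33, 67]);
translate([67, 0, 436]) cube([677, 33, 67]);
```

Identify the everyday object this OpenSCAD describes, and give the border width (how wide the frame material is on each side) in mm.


A picture frame. The border width is 67 mm.

Four thin pieces enclosing a rectangular opening — a picture frame. The two full-height stiles are 503 mm tall; the top rail sits at z = 436 and is 67 mm tall, so the border above the opening is 503 − 436 = 67 mm, matching the stile x-width.


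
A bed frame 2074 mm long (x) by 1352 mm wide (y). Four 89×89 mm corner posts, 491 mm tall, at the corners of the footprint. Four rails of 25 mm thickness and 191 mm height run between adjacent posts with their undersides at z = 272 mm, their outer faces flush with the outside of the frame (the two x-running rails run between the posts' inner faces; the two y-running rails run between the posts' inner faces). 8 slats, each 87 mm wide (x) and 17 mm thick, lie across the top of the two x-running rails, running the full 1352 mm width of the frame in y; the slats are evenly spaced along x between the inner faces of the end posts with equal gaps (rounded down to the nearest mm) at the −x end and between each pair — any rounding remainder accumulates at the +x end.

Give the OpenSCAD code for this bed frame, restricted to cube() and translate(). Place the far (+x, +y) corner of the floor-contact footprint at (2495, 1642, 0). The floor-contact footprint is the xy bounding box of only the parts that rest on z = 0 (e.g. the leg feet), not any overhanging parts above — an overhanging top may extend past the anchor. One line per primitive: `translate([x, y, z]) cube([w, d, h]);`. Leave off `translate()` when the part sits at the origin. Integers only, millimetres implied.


translate([421, 290, 0]) cube([89, 89, 491]);
translate([421, 1553, 0]) cube([89, 89, 491]);
translate([2406, 290, 0]) cube([89, 89, 491]);
translate([2406, 1553, 0]) cube([89, 89, 491]);
translate([510, 290, 272]) cube([1896, 25, 191]);
translate([510, 1617, 272]) cube([1896, 25, 191]);
translate([421, 379, 272]) cube([25, 1174, 191]);
translate([2470, 379, 272]) cube([25, 1174, 191]);
translate([643, 290, 463]) cube([87, 1352, 17]);
translate([863, 290, 463]) cube([87, 1352, 17]);
translate([1083, 290, 463]) cube([87, 1352, 17]);
translate([1303, 290, 463]) cube([87, 1352, 17]);
translate([1523, 290, 463]) cube([87, 1352, 17]);
translate([1743, 290, 463]) cube([87, 1352, 17]);
translate([1963, 290, 463]) cube([87, 1352, 17]);
translate([2183, 290, 463]) cube([87, 1352, 17]);


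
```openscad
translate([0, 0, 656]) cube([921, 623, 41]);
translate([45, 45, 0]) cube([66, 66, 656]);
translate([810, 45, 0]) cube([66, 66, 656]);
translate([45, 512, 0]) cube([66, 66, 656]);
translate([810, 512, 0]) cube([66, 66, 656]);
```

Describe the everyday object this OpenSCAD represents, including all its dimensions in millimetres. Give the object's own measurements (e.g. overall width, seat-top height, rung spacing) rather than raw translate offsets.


A rectangular dining table. The top is 921×623×41 mm with its upper surface at z = 697 mm. It stands on four 66×66 mm square legs, each inset 45 mm from the nearest pair of top edges, running from the floor to the underside of the top.


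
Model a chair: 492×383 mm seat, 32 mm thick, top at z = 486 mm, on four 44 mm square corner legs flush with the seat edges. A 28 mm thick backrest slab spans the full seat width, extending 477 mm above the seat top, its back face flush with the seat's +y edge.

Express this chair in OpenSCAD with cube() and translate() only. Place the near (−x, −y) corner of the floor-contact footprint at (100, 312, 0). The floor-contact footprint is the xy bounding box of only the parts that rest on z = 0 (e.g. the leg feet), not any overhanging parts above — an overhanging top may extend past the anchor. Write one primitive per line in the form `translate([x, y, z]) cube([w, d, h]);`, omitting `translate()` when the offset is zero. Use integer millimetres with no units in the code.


translate([100, 312, 454]) cube([492, 383, 32]);
translate([100, 312, 0]) cube([44, 44, 454]);
translate([548, 312, 0]) cube([44, 44, 454]);
translate([100, 651, 0]) cube([44, 44, 454]);
translate([548, 651, 0]) cube([44, 44, 454]);
translate([100, 667, 486]) cube([492, 28, 477]);


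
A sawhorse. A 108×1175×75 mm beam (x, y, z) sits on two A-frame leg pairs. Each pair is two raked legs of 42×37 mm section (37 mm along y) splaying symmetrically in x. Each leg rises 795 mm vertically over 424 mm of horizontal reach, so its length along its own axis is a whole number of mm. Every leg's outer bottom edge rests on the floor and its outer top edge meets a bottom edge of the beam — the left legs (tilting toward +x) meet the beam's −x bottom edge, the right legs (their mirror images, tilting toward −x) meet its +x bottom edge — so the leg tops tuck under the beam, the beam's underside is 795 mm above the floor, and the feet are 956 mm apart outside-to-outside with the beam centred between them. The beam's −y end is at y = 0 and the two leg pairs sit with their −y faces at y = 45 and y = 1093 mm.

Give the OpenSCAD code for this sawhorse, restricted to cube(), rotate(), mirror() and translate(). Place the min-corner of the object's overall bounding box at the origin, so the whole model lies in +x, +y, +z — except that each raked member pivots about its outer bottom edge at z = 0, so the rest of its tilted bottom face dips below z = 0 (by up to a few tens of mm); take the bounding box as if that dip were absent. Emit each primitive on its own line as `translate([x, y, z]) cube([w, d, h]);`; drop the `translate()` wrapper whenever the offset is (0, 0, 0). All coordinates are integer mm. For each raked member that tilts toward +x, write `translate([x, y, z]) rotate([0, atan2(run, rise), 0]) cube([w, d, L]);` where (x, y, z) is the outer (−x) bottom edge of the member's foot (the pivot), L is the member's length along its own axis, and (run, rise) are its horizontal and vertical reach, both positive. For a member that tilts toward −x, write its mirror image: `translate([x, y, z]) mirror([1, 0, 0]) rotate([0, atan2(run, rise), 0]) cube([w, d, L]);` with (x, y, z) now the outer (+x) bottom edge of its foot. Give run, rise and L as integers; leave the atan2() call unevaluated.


translate([424, 0, 795]) cube([108, 1175, 75]);
translate([0, 45, 0]) rotate([0, atan2(424, 795), 0]) cube([42, 37, 901]);
translate([956, 45, 0]) mirror([1, 0, 0]) rotate([0, atan2(424, 795), 0]) cube([42, 37, 901]);
translate([0, 1093, 0]) rotate([0, atan2(424, 795), 0]) cube([42, 37, 901]);
translate([956, 1093, 0]) mirror([1, 0, 0]) rotate([0, atan2(424, 795), 0]) cube([42, 37, 901]);


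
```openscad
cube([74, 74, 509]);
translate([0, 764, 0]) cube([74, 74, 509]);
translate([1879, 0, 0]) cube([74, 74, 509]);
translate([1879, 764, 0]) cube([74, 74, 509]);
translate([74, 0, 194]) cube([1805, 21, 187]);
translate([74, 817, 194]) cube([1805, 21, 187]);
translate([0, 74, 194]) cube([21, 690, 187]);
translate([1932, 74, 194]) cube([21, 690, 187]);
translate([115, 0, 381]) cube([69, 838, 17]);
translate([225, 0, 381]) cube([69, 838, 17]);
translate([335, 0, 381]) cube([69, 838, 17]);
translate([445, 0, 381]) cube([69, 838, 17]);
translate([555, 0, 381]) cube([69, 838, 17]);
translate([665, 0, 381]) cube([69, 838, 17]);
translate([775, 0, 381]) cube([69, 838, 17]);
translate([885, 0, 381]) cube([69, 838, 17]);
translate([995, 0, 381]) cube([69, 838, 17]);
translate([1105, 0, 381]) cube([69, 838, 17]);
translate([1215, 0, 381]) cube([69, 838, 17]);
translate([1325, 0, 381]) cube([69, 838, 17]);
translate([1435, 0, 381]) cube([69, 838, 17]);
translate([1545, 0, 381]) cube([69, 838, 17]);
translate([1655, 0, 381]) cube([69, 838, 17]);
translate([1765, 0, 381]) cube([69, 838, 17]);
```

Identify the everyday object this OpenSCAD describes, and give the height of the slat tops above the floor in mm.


A bed frame. The slat-top height is 398 mm.

Four posts, four rails, and a row of slats — a bed frame. Slats sit on the rails at z = 194 + 187 = 381; with slat thickness 17, the top is 398 mm.


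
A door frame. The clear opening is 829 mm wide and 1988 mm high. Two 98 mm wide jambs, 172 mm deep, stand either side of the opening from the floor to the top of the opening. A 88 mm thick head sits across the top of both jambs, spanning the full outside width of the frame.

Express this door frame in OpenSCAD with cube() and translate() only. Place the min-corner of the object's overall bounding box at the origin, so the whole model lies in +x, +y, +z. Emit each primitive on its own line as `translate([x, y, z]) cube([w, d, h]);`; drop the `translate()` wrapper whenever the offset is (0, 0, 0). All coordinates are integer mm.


cube([98, 172, 1988]);
translate([927, 0, 0]) cube([98, 172, 1988]);
translate([0, 0, 1988]) cube([1025, 172, 88]);


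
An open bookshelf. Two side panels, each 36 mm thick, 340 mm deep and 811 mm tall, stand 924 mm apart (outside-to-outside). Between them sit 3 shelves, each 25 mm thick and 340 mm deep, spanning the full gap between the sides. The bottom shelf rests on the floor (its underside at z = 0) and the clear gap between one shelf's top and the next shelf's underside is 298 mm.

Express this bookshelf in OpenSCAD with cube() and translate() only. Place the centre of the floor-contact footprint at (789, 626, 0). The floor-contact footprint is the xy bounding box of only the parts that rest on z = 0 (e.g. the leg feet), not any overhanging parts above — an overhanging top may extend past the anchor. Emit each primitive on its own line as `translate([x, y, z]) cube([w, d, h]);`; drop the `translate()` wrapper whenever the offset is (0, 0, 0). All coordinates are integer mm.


translate([327, 456, 0]) cube([36, 340, 811]);
translate([1215, 456, 0]) cube([36, 340, 811]);
translate([363, 456, 0]) cube([852, 340, 25]);
translate([363, 456, 323]) cube([852, 340, 25]);
translate([363, 456, 646]) cube([852, 340, 25]);


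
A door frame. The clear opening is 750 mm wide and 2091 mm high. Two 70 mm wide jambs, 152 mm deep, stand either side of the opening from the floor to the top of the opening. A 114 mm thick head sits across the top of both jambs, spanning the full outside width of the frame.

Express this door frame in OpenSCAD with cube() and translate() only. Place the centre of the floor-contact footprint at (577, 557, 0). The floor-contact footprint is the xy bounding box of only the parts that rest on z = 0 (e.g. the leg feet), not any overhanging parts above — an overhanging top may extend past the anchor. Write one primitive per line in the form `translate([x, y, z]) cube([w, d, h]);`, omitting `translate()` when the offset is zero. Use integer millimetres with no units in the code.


translate([132, 481, 0]) cube([70, 152, 2091]);
translate([952, 481, 0]) cube([70, 152, 2091]);
translate([132, 481, 2091]) cube([890, 152, 114]);


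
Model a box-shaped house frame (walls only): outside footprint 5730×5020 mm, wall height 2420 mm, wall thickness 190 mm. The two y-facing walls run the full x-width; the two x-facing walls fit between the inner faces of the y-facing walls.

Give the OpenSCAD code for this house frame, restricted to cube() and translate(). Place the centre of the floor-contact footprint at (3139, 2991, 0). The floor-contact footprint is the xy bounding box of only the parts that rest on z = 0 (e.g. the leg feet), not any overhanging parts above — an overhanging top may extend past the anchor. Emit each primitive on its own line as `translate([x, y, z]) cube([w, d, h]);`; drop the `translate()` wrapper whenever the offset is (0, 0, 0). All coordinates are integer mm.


translate([274, 481, 0]) cube([5730, 190, 2420]);
translate([274, 5311, 0]) cube([5730, 190, 2420]);
translate([274, 671, 0]) cube([190, 4640, 2420]);
translate([5814, 671, 0]) cube([190, 4640, 2420]);


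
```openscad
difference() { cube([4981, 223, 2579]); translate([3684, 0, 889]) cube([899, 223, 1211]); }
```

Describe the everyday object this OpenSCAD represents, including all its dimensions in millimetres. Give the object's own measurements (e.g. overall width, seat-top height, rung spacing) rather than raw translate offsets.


A wall 4981 mm long (x), 223 mm thick (y), 2579 mm tall, with a rectangular window opening cut through it. The opening is 899 mm wide and 1211 mm tall; its sill is at z = 889 mm and its near (−x) edge is 3684 mm from the wall's −x end. The opening passes through the full wall thickness.


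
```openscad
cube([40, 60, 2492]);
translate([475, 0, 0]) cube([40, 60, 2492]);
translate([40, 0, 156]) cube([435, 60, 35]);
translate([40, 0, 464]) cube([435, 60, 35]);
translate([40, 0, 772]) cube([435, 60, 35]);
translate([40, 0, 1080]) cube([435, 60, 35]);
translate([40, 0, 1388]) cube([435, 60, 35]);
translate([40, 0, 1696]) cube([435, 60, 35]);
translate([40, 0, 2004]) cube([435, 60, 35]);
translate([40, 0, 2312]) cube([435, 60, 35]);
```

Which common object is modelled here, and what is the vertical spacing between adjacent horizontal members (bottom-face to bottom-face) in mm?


A ladder. The rung spacing is 308 mm.

Two tall 40×60 posts with 8 short bars between them — a ladder. Adjacent rungs sit at z = 156 and z = 464, so the spacing is 464 − 156 = 308 mm.


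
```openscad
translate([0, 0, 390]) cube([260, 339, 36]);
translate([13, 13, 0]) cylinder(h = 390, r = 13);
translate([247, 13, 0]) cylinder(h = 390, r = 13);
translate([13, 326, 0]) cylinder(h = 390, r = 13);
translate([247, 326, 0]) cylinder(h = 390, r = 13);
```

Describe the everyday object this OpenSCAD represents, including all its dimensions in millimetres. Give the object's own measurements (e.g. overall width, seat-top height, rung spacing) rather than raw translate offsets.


A simple wooden stool: a rectangular seat 260 mm (x) by 339 mm (y), 36 mm thick, top face at z = 426 mm, on four round legs, each 26 mm in diameter. The legs rest on z = 0, each leg's axis is inset half a diameter from the nearest pair of seat edges (so the leg's bounding box is flush with the corner).


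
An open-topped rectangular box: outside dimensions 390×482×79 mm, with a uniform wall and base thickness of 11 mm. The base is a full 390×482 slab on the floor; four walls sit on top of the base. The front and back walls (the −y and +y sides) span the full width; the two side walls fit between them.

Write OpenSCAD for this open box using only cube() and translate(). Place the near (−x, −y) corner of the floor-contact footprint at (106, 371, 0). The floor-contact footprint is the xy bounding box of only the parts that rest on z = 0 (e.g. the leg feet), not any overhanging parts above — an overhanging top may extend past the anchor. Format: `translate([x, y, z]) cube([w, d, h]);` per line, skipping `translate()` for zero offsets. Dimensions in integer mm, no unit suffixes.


translate([106, 371, 0]) cube([390, 482, 11]);
translate([106, 371, 11]) cube([390, 11, 68]);
translate([106, 842, 11]) cube([390, 11, 68]);
translate([106, 382, 11]) cube([11, 460, 68]);
translate([485, 382, 11]) cube([11, 460, 68]);


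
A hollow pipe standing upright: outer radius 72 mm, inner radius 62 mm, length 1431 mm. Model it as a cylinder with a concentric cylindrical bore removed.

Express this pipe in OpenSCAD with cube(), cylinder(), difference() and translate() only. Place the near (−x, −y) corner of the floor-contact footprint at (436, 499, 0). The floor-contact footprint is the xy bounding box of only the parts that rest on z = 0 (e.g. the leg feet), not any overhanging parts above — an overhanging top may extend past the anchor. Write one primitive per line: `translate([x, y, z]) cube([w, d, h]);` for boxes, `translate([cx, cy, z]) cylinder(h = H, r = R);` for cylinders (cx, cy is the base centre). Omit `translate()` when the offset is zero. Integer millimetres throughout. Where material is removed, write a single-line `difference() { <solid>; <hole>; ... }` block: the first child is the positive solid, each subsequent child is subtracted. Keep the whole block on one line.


difference() { translate([508, 571, 0]) cylinder(h = 1431, r = 72); translate([508, 571, 0]) cylinder(h = 1431, r = 62); }


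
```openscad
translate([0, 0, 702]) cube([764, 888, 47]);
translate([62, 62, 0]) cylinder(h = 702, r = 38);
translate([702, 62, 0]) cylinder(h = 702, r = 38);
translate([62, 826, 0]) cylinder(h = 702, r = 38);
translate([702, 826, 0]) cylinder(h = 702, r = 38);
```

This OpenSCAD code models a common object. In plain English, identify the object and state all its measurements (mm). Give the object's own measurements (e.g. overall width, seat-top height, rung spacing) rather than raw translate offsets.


A table: top 764 mm (x) × 888 mm (y), 47 mm thick, upper face at z = 749 mm, on four round legs of 76 mm diameter, each leg's bounding box inset 24 mm from the nearest pair of top edges from z = 0 to the bottom of the top.


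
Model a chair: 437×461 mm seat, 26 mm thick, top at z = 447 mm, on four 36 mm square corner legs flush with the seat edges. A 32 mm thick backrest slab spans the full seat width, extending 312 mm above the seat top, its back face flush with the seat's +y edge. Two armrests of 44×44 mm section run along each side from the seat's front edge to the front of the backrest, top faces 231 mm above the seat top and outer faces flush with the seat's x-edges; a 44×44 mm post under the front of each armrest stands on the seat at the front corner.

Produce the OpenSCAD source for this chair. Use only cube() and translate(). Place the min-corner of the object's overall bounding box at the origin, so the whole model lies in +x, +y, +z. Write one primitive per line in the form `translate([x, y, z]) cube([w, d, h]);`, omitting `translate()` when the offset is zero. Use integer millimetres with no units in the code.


// leg_h = 447 - 26 = 421
// arm post h = 231 - 44 = 187
translate([0, 0, 421]) cube([437, 461, 26]);
cube([36, 36, 421]);
translate([401, 0, 0]) cube([36, 36, 421]);
translate([0, 425, 0]) cube([36, 36, 421]);
translate([401, 425, 0]) cube([36, 36, 421]);
translate([0, 429, 447]) cube([437, 32, 312]);
translate([0, 0, 634]) cube([44, 429, 44]);
translate([393, 0, 634]) cube([44, 429, 44]);
translate([0, 0, 447]) cube([44, 44, 187]);
translate([393, 0, 447]) cube([44, 44, 187]);


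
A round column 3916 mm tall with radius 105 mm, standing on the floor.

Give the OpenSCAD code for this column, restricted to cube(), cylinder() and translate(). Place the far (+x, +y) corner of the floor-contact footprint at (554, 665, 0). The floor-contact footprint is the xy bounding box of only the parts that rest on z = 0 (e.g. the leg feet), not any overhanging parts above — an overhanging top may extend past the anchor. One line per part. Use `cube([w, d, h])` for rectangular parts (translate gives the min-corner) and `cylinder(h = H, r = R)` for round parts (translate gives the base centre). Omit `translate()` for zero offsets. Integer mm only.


translate([449, 560, 0]) cylinder(h = 3916, r = 105);


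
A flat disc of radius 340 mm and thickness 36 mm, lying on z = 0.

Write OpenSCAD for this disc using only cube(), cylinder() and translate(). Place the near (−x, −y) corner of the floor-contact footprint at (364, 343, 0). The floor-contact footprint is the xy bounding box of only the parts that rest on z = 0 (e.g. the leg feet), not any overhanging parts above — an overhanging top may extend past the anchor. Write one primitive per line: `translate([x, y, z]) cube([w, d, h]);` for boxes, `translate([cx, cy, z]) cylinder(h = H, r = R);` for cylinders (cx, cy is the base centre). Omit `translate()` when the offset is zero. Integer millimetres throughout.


translate([704, 683, 0]) cylinder(h = 36, r = 340);


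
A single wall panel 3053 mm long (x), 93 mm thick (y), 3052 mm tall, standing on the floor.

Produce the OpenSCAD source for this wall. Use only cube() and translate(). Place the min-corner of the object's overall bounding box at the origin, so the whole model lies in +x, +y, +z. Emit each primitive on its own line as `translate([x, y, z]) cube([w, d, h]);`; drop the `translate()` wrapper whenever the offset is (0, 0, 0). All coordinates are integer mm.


cube([3053, 93, 3052]);


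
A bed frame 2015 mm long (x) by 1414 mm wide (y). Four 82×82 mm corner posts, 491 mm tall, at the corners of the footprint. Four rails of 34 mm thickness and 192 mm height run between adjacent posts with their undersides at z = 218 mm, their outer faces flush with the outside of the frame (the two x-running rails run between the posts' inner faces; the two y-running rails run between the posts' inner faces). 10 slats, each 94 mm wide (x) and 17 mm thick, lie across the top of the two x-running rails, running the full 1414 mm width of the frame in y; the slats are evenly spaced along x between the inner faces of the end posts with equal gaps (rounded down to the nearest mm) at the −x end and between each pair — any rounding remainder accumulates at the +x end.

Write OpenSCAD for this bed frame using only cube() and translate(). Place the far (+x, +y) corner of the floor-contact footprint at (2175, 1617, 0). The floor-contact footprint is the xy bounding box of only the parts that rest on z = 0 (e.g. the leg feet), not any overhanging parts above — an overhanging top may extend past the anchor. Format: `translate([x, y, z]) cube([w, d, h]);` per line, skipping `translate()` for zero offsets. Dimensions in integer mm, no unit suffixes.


translate([160, 203, 0]) cube([82, 82, 491]);
translate([160, 1535, 0]) cube([82, 82, 491]);
translate([2093, 203, 0]) cube([82, 82, 491]);
translate([2093, 1535, 0]) cube([82, 82, 491]);
translate([242, 203, 218]) cube([1851, 34, 192]);
translate([242, 1583, 218]) cube([1851, 34, 192]);
translate([160, 285, 218]) cube([34, 1250, 192]);
translate([2141, 285, 218]) cube([34, 1250, 192]);
translate([324, 203, 410]) cube([94, 1414, 17]);
translate([500, 203, 410]) cube([94, 1414, 17]);
translate([676, 203, 410]) cube([94, 1414, 17]);
translate([852, 203, 410]) cube([94, 1414, 17]);
translate([1028, 203, 410]) cube([94, 1414, 17]);
translate([1204, 203, 410]) cube([94, 1414, 17]);
translate([1380, 203, 410]) cube([94, 1414, 17]);
translate([1556, 203, 410]) cube([94, 1414, 17]);
translate([1732, 203, 410]) cube([94, 1414, 17]);
translate([1908, 203, 410]) cube([94, 1414, 17]);


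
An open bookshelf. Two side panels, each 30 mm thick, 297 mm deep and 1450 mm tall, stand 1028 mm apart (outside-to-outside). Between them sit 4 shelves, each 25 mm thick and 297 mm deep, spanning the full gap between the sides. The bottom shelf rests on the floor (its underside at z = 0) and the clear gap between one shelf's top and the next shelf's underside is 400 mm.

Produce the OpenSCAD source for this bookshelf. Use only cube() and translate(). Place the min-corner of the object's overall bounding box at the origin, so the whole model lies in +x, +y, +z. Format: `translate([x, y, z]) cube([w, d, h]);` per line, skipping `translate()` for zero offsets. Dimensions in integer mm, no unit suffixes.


cube([30, 297, 1450]);
translate([998, 0, 0]) cube([30, 297, 1450]);
translate([30, 0, 0]) cube([968, 297, 25]);
translate([30, 0, 425]) cube([968, 297, 25]);
translate([30, 0, 850]) cube([968, 297, 25]);
translate([30, 0, 1275]) cube([968, 297, 25]);
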